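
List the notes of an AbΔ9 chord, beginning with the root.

AbΔ9 is a major ninth built on Ab.
Ab — root
C — major 3rd
Eb — perfect 5th
G — major 7th
Bb — major 9th

Ab, C, Eb, G, Bb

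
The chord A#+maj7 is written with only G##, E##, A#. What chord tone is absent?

C##

The full A#+maj7 chord is A#, C##, E##, G##.
Comparing with the voicing, the major 3rd (3rd) — C## — is absent.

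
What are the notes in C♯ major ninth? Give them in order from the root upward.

C-sharp E-sharp G-sharp B-sharp D-sharp

C♯ major ninth: major ninth on C-sharp.
C-sharp — root
E-sharp — major 3rd
G-sharp — perfect 5th
B-sharp — major 7th
D-sharp — major 9th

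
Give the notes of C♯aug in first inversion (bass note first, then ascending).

E#, G##, C#

In root position, C♯aug is C#–E#–G##.
First inversion puts the third (E#) in the bass.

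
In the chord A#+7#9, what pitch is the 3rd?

C##

A#+7#9 is built on A#; its 3rd is a major 3rd above the root.
A third above A uses the letter C, and the major 3rd above A# is C##.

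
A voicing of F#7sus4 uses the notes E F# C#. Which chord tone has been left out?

F#7sus4 = F#, B, C#, E. The voicing lacks the 4th (perfect 4th), B.

B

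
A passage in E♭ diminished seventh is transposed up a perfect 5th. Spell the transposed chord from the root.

A perfect 5th up from E-flat is B-flat, so the new chord is B-flat diminished seventh.
Root: B-flat
Minor 3rd (3rd): D-flat
Diminished 5th (5th): F-flat
Diminished 7th (7th): A-double-flat

B-flat D-flat F-flat A-double-flat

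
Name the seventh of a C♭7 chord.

Bbb

Root of C♭7 = Cb. The 7th is a minor 7th: Cb up a minor 7th → Bbb.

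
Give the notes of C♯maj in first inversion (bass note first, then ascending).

E#  G#  C#

In root position, C♯maj is C#–E#–G#.
First inversion puts the third (E#) in the bass.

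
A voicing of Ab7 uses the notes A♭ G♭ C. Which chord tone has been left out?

Ab7 = A♭, C, E♭, G♭. The voicing lacks the 5th (perfect 5th), E♭.

E♭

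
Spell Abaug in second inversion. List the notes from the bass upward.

E, Ab, C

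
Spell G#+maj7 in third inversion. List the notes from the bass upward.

G#+maj7 = G#–B#–D##–F##; third inversion → seventh (F##) lowest.

F##, G#, B#, D##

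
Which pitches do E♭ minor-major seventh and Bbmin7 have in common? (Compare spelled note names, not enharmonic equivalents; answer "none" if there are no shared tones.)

Bb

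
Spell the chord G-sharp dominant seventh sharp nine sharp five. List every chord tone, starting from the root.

G-sharp dominant seventh sharp nine sharp five is a dominant seventh sharp nine sharp five built on G♯.
Root: G♯
Major 3rd (3rd): B♯
Augmented 5th (5th): D𝄪
Minor 7th (7th): F♯
Augmented 9th (9th): A𝄪

G♯ – B♯ – D𝄪 – F♯ – A𝄪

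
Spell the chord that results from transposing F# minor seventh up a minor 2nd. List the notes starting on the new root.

A minor 2nd up from F# is G, so the new chord is G minor seventh.
root → G
3rd (minor 3rd) → Bb
5th (perfect 5th) → D
7th (minor 7th) → F

G Bb D F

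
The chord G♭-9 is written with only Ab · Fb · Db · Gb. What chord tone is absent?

Bbb

The full G♭-9 chord is Gb, Bbb, Db, Fb, Ab.
Comparing with the voicing, the minor 3rd (3rd) — Bbb — is absent.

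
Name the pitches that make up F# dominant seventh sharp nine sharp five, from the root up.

F#  A#  C##  E  G##

Root F#, quality dominant seventh sharp nine sharp five:
root → F#
3rd (major 3rd) → A#
5th (augmented 5th) → C##
7th (minor 7th) → E
9th (augmented 9th) → G##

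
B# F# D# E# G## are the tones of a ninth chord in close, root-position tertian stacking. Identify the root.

E#

Arranged so that each adjacent pair is a third by letter name: E# – G## – B# – D# – F#.
The bottom of that stack, E#, is the root (this is E# dominant seventh flat nine).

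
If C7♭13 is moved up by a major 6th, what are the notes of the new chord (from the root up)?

A  C#  E  G  F

C up a major 6th → A. New chord: A dominant seventh flat thirteen.
root → A
3rd (major 3rd) → C#
5th (perfect 5th) → E
7th (minor 7th) → G
13th (minor 13th) → F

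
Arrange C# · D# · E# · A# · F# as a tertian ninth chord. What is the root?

Stacking in thirds gives D# – F# – A# – C# – E#, so D# is the root — D# minor ninth.

D#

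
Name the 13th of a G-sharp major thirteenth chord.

G-sharp major thirteenth is built on G#; its 13th is a major 13th above the root.
A sixth above G uses the letter E, and the major 13th above G# is E#.

E#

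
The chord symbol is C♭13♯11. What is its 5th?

Root of C♭13♯11 = Cb. The 5th is a perfect 5th: Cb up a perfect 5th → Gb.

Gb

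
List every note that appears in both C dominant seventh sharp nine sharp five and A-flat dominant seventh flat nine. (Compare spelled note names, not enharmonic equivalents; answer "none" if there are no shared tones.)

C dominant seventh sharp nine sharp five = C, E, G-sharp, B-flat, D-sharp.
A-flat dominant seventh flat nine = A-flat, C, E-flat, G-flat, B-double-flat.
Shared: C.

C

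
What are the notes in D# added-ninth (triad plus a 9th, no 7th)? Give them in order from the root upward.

Root D-sharp, quality added-ninth:
root → D-sharp
3rd (major 3rd) → F-double-sharp
5th (perfect 5th) → A-sharp
9th (major 9th) → E-sharp

D-sharp, F-double-sharp, A-sharp, E-sharp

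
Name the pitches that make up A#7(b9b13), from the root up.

A#7(b9b13): dominant seventh flat nine flat thirteen on A♯.
A♯ — root
C𝄪 — major 3rd
E♯ — perfect 5th
G♯ — minor 7th
B — minor 9th
F♯ — minor 13th

A♯, C𝄪, E♯, G♯, B, F♯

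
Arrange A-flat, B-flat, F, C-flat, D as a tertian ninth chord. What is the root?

Arranged so that each adjacent pair is a third by letter name: B-flat – D – F – A-flat – C-flat.
The bottom of that stack, B-flat, is the root (this is B-flat dominant seventh flat nine).

B-flat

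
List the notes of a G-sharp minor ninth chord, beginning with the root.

G-sharp minor ninth: minor ninth on G#.
- root: G#
- minor 3rd: B
- perfect 5th: D#
- minor 7th: F#
- major 9th: A#

G#  B  D#  F#  A#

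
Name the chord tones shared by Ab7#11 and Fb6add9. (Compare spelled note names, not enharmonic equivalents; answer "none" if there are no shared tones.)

Ab7#11: A♭ C E♭ G♭ D
Fb6add9: F♭ A♭ C♭ D♭ G♭
Common to both → A♭, G♭.

A♭, G♭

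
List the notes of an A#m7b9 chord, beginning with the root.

A♯ C♯ E♯ G♯ B

Root A♯, quality minor seventh flat nine:
A♯ — root
C♯ — minor 3rd
E♯ — perfect 5th
G♯ — minor 7th
B — minor 9th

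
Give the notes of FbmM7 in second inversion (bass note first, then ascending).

C♭ – E♭ – F♭ – A𝄫

FbmM7 = F♭–A𝄫–C♭–E♭; second inversion → fifth (C♭) lowest.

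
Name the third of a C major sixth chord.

E

Root of C major sixth = C. The 3rd is a major 3rd: C up a major 3rd → E.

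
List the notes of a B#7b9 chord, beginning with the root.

B#7b9 is a dominant seventh flat nine built on B#.
root → B#
3rd (major 3rd) → D##
5th (perfect 5th) → F##
7th (minor 7th) → A#
9th (minor 9th) → C#

B# – D## – F## – A# – C#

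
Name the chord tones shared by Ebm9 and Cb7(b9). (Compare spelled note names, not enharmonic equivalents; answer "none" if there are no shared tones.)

Eb, Gb

Ebm9 = Eb, Gb, Bb, Db, F.
Cb7(b9) = Cb, Eb, Gb, Bbb, Dbb.
Shared: Eb, Gb.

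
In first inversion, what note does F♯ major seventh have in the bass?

F♯ major seventh in root position is F-sharp–A-sharp–C-sharp–E-sharp.
First inversion places the third in the bass, which is A-sharp.

A-sharp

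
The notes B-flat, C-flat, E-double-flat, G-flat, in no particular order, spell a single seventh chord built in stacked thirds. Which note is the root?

C-flat

Stacking in thirds gives C-flat – E-double-flat – G-flat – B-flat, so C-flat is the root — C-flat minor-major seventh.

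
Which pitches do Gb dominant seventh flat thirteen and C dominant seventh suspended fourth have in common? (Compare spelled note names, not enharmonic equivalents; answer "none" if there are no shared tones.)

B-flat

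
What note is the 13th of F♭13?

Db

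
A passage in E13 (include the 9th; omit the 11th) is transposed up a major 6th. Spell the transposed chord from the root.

Transposed root: E → C# (major 6th up). So we spell C# dominant thirteenth:
- root: C#
- major 3rd: E#
- perfect 5th: G#
- minor 7th: B
- major 9th: D#
- major 13th: A#

C#, E#, G#, B, D#, A#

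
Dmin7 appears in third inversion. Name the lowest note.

Dmin7 in root position is D–F–A–C.
Third inversion places the seventh in the bass, which is C.

C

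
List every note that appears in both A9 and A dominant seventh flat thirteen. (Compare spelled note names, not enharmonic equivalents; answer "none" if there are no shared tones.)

A, C#, E, G

A9 = A, C#, E, G, B.
A dominant seventh flat thirteen = A, C#, E, G, F.
Shared: A, C#, E, G.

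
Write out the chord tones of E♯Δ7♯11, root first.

E# G## B# D## A##

E♯Δ7♯11 is a major seventh sharp eleven built on E#.
root → E#
3rd (major 3rd) → G##
5th (perfect 5th) → B#
7th (major 7th) → D##
11th (augmented 11th) → A##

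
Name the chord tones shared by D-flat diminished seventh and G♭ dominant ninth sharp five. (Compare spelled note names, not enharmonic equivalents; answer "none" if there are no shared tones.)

D-flat diminished seventh: D♭ F♭ A𝄫 C𝄫
G♭ dominant ninth sharp five: G♭ B♭ D F♭ A♭
Common to both → F♭.

F♭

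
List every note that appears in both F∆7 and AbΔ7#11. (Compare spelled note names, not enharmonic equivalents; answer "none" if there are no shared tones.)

C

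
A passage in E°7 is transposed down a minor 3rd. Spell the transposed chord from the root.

C♯  E  G  B♭

Transposed root: E → C♯ (minor 3rd down). So we spell C♯ diminished seventh:
root → C♯
3rd (minor 3rd) → E
5th (diminished 5th) → G
7th (diminished 7th) → B♭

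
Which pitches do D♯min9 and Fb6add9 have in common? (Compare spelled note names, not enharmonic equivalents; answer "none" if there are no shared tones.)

none

D♯min9: D# F# A# C# E#
Fb6add9: Fb Ab Cb Db Gb
Common to both → none.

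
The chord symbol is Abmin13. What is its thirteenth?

Abmin13 is built on A♭; its 13th is a major 13th above the root.
A sixth above A uses the letter F, and the major 13th above A♭ is F.

F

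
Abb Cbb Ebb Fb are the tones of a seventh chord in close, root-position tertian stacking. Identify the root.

Stacking in thirds gives Fb – Abb – Cbb – Ebb, so Fb is the root — Fb half-diminished seventh.

Fb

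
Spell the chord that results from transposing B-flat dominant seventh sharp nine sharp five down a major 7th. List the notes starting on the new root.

C-flat  E-flat  G  B-double-flat  D

A major 7th down from B-flat is C-flat, so the new chord is C-flat dominant seventh sharp nine sharp five.
Root: C-flat
Major 3rd (3rd): E-flat
Augmented 5th (5th): G
Minor 7th (7th): B-double-flat
Augmented 9th (9th): D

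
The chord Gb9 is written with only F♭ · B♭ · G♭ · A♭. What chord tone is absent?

D♭

The full Gb9 chord is G♭, B♭, D♭, F♭, A♭.
Comparing with the voicing, the perfect 5th (5th) — D♭ — is absent.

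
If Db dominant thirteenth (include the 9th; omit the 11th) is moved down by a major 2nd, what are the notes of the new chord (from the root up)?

A major 2nd down from D-flat is C-flat, so the new chord is C-flat dominant thirteenth.
root → C-flat
3rd (major 3rd) → E-flat
5th (perfect 5th) → G-flat
7th (minor 7th) → B-double-flat
9th (major 9th) → D-flat
13th (major 13th) → A-flat

C-flat  E-flat  G-flat  B-double-flat  D-flat  A-flat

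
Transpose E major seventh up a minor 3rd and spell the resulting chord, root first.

G – B – D – F-sharp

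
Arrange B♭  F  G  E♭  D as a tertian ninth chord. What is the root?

Stacking in thirds gives E♭ – G – B♭ – D – F, so E♭ is the root — E♭ major ninth.

E♭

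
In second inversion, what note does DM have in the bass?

DM = D–F♯–A. Second inversion → fifth in the bass = A.

A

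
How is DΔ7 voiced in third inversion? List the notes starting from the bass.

C# – D – F# – A

DΔ7 = D–F#–A–C#; third inversion → seventh (C#) lowest.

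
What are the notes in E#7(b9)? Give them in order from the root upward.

E# G## B# D# F#

Root E#, quality dominant seventh flat nine:
Root: E#
Major 3rd (3rd): G##
Perfect 5th (5th): B#
Minor 7th (7th): D#
Minor 9th (9th): F#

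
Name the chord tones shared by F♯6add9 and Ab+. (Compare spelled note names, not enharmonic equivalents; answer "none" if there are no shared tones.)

F♯6add9: F# A# C# D# G#
Ab+: Ab C E
Common to both → none.

none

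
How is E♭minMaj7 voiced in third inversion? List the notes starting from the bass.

D – Eb – Gb – Bb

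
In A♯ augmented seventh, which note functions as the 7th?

G-sharp

A♯ augmented seventh is built on A-sharp; its 7th is a minor 7th above the root.
A seventh above A uses the letter G, and the minor 7th above A-sharp is G-sharp.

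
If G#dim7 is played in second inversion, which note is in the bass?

G#dim7 in root position is G#–B–D–F.
Second inversion places the fifth in the bass, which is D.

D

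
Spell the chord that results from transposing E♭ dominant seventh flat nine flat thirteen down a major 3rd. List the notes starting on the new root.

A major 3rd down from Eb is Cb, so the new chord is Cb dominant seventh flat nine flat thirteen.
Cb — root
Eb — major 3rd
Gb — perfect 5th
Bbb — minor 7th
Dbb — minor 9th
Abb — minor 13th

Cb, Eb, Gb, Bbb, Dbb, Abb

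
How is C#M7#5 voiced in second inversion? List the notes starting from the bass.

G##, B#, C#, E#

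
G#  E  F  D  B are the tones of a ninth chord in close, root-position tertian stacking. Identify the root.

E

Stacking in thirds gives E – G# – B – D – F, so E is the root — E dominant seventh flat nine.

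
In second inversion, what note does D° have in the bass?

Ab

D° = D–F–Ab. Second inversion → fifth in the bass = Ab.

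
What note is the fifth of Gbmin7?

Db

Gbmin7 is built on Gb; its 5th is a perfect 5th above the root.
A fifth above G uses the letter D, and the perfect 5th above Gb is Db.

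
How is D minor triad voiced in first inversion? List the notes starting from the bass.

In root position, D minor triad is D–F–A.
First inversion puts the third (F) in the bass.

F  A  D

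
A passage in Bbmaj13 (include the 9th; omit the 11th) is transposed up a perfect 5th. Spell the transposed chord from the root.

A perfect 5th up from B♭ is F, so the new chord is F major thirteenth.
- root: F
- major 3rd: A
- perfect 5th: C
- major 7th: E
- major 9th: G
- major 13th: D

F  A  C  E  G  D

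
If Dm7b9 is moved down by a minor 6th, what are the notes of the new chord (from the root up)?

F♯ A C♯ E G

A minor 6th down from D is F♯, so the new chord is F♯ minor seventh flat nine.
- root: F♯
- minor 3rd: A
- perfect 5th: C♯
- minor 7th: E
- minor 9th: G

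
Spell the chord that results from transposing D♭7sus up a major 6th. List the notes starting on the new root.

Bb, Eb, F, Ab

Transposed root: Db → Bb (major 6th up). So we spell Bb dominant seventh suspended fourth:
root → Bb
4th (perfect 4th) → Eb
5th (perfect 5th) → F
7th (minor 7th) → Ab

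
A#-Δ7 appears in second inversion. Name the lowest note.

A#-Δ7 = A#–C#–E#–G##. Second inversion → fifth in the bass = E#.

E#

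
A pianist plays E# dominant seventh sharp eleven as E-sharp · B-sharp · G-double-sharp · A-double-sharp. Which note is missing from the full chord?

E# dominant seventh sharp eleven = E-sharp, G-double-sharp, B-sharp, D-sharp, A-double-sharp. The voicing lacks the 7th (minor 7th), D-sharp.

D-sharp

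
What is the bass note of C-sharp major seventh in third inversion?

B#

C-sharp major seventh in root position is C#–E#–G#–B#.
Third inversion places the seventh in the bass, which is B#.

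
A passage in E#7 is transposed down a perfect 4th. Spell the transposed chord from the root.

B#, D##, F##, A#

E# down a perfect 4th → B#. New chord: B# dominant seventh.
root → B#
3rd (major 3rd) → D##
5th (perfect 5th) → F##
7th (minor 7th) → A#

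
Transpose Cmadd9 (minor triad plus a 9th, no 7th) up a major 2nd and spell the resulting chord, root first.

Transposed root: C → D (major 2nd up). So we spell D minor added-ninth:
Root: D
Minor 3rd (3rd): F
Perfect 5th (5th): A
Major 9th (9th): E

D – F – A – E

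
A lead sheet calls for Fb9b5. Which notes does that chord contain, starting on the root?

Fb9b5 is a dominant ninth flat five built on Fb.
root → Fb
3rd (major 3rd) → Ab
5th (diminished 5th) → Cbb
7th (minor 7th) → Ebb
9th (major 9th) → Gb

Fb, Ab, Cbb, Ebb, Gb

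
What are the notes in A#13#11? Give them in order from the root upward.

Root A#, quality dominant thirteenth sharp eleven:
root → A#
3rd (major 3rd) → C##
5th (perfect 5th) → E#
7th (minor 7th) → G#
9th (major 9th) → B#
11th (augmented 11th) → D##
13th (major 13th) → F##

A# C## E# G# B# D## F##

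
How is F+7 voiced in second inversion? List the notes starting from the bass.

F+7 = F–A–C#–Eb; second inversion → fifth (C#) lowest.

C# Eb F A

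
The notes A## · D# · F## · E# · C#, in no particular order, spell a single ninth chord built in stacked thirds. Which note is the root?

D#

Stacking in thirds gives D# – F## – A## – C# – E#, so D# is the root — D# dominant ninth sharp five.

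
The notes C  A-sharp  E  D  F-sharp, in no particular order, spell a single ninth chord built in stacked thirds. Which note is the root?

D

Stacking in thirds gives D – F-sharp – A-sharp – C – E, so D is the root — D dominant ninth sharp five.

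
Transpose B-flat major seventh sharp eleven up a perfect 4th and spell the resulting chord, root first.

Transposed root: Bb → Eb (perfect 4th up). So we spell Eb major seventh sharp eleven:
Eb — root
G — major 3rd
Bb — perfect 5th
D — major 7th
A — augmented 11th

Eb, G, Bb, D, A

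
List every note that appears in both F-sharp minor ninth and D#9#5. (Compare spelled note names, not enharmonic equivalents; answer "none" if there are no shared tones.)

C#

F-sharp minor ninth: F# A C# E G#
D#9#5: D# F## A## C# E#
Common to both → C#.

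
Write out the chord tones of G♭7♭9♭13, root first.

Root Gb, quality dominant seventh flat nine flat thirteen:
Gb — root
Bb — major 3rd
Db — perfect 5th
Fb — minor 7th
Abb — minor 9th
Ebb — minor 13th

Gb – Bb – Db – Fb – Abb – Ebb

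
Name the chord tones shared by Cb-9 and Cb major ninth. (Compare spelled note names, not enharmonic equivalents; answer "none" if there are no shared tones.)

Cb – Gb – Db

Cb-9: Cb Ebb Gb Bbb Db
Cb major ninth: Cb Eb Gb Bb Db
Common to both → Cb, Gb, Db.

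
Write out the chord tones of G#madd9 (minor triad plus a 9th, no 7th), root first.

Root G#, quality minor added-ninth:
G# — root
B — minor 3rd
D# — perfect 5th
A# — major 9th

G# B D# A#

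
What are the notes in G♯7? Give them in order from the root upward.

G# – B# – D# – F#

Root G#, quality dominant seventh:
- root: G#
- major 3rd: B#
- perfect 5th: D#
- minor 7th: F#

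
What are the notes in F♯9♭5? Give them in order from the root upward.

Root F#, quality dominant ninth flat five:
root → F#
3rd (major 3rd) → A#
5th (diminished 5th) → C
7th (minor 7th) → E
9th (major 9th) → G#

F# A# C E G#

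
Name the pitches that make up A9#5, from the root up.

A, C#, E#, G, B

A9#5 is a dominant ninth sharp five built on A.
A — root
C# — major 3rd
E# — augmented 5th
G — minor 7th
B — major 9th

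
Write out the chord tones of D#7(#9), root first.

Root D♯, quality dominant seventh sharp nine:
D♯ — root
F𝄪 — major 3rd
A♯ — perfect 5th
C♯ — minor 7th
E𝄪 — augmented 9th

D♯ F𝄪 A♯ C♯ E𝄪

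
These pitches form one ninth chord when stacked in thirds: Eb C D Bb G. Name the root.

Stacking in thirds gives C – Eb – G – Bb – D, so C is the root — C minor ninth.

C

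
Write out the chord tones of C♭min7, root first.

Cb  Ebb  Gb  Bbb

C♭min7: minor seventh on Cb.
Root: Cb
Minor 3rd (3rd): Ebb
Perfect 5th (5th): Gb
Minor 7th (7th): Bbb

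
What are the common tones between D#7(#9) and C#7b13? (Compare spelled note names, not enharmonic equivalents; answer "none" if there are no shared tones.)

D#7(#9): D# F## A# C# E##
C#7b13: C# E# G# B A
Common to both → C#.

C#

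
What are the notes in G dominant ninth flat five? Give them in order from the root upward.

G dominant ninth flat five is a dominant ninth flat five built on G.
root → G
3rd (major 3rd) → B
5th (diminished 5th) → Db
7th (minor 7th) → F
9th (major 9th) → A

G – B – Db – F – A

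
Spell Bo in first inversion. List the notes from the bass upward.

In root position, Bo is B–D–F.
First inversion puts the third (D) in the bass.

D, F, B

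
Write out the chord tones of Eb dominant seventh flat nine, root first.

Eb dominant seventh flat nine: dominant seventh flat nine on E-flat.
root → E-flat
3rd (major 3rd) → G
5th (perfect 5th) → B-flat
7th (minor 7th) → D-flat
9th (minor 9th) → F-flat

E-flat, G, B-flat, D-flat, F-flat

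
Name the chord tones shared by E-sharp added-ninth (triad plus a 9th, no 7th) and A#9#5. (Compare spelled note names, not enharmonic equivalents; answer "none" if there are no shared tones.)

B#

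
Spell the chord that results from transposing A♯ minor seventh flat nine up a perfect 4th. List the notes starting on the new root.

A# up a perfect 4th → D#. New chord: D# minor seventh flat nine.
- root: D#
- minor 3rd: F#
- perfect 5th: A#
- minor 7th: C#
- minor 9th: E

D#, F#, A#, C#, E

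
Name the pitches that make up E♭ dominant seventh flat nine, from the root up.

E♭ G B♭ D♭ F♭

E♭ dominant seventh flat nine is a dominant seventh flat nine built on E♭.
Root: E♭
Major 3rd (3rd): G
Perfect 5th (5th): B♭
Minor 7th (7th): D♭
Minor 9th (9th): F♭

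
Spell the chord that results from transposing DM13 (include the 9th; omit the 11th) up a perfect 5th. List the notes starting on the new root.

A  C#  E  G#  B  F#

A perfect 5th up from D is A, so the new chord is A major thirteenth.
A — root
C# — major 3rd
E — perfect 5th
G# — major 7th
B — major 9th
F# — major 13th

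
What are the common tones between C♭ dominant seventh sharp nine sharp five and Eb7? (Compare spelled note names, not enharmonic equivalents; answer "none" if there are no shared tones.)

E♭  G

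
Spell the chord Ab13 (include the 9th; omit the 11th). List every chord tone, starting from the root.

A♭  C  E♭  G♭  B♭  F

Ab13: dominant thirteenth on A♭.
Root: A♭
Major 3rd (3rd): C
Perfect 5th (5th): E♭
Minor 7th (7th): G♭
Major 9th (9th): B♭
Major 13th (13th): F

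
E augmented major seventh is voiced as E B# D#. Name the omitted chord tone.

G#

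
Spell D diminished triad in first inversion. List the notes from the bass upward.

F, Ab, D

In root position, D diminished triad is D–F–Ab.
First inversion puts the third (F) in the bass.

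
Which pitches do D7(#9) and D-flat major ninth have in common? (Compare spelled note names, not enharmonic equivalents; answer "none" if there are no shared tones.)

D7(#9) = D, F#, A, C, E#.
D-flat major ninth = Db, F, Ab, C, Eb.
Shared: C.

C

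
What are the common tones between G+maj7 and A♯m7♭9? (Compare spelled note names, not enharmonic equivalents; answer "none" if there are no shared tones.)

G+maj7: G B D# F#
A♯m7♭9: A# C# E# G# B
Common to both → B.

B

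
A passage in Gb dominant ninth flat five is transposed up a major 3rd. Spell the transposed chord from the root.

Gb up a major 3rd → Bb. New chord: Bb dominant ninth flat five.
- root: Bb
- major 3rd: D
- diminished 5th: Fb
- minor 7th: Ab
- major 9th: C

Bb  D  Fb  Ab  C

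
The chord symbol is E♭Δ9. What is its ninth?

F

E♭Δ9 is built on Eb; its 9th is a major 9th above the root.
A second above E uses the letter F, and the major 9th above Eb is F.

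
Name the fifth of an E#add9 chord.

B#

E#add9 is built on E#; its 5th is a perfect 5th above the root.
A fifth above E uses the letter B, and the perfect 5th above E# is B#.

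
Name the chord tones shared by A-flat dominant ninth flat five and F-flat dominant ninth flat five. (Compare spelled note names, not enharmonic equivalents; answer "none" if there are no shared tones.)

A-flat dominant ninth flat five: A-flat C E-double-flat G-flat B-flat
F-flat dominant ninth flat five: F-flat A-flat C-double-flat E-double-flat G-flat
Common to both → A-flat, E-double-flat, G-flat.

A-flat  E-double-flat  G-flat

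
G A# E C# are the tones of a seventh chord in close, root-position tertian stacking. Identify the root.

Stacking in thirds gives A# – C# – E – G, so A# is the root — A# diminished seventh.

A#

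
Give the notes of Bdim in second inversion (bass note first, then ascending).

F, B, D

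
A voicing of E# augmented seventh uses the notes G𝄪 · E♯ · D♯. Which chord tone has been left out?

The full E# augmented seventh chord is E♯, G𝄪, B𝄪, D♯.
Comparing with the voicing, the augmented 5th (5th) — B𝄪 — is absent.

B𝄪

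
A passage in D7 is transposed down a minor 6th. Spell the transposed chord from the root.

F♯ A♯ C♯ E

Transposed root: D → F♯ (minor 6th down). So we spell F♯ dominant seventh:
Root: F♯
Major 3rd (3rd): A♯
Perfect 5th (5th): C♯
Minor 7th (7th): E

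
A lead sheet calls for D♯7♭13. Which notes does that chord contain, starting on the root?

D#, F##, A#, C#, B

Root D#, quality dominant seventh flat thirteen:
Root: D#
Major 3rd (3rd): F##
Perfect 5th (5th): A#
Minor 7th (7th): C#
Minor 13th (13th): B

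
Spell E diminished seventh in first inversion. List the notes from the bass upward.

G  Bb  Db  E

In root position, E diminished seventh is E–G–Bb–Db.
First inversion puts the third (G) in the bass.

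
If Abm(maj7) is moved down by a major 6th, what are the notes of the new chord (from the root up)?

Cb, Ebb, Gb, Bb

A major 6th down from Ab is Cb, so the new chord is Cb minor-major seventh.
- root: Cb
- minor 3rd: Ebb
- perfect 5th: Gb
- major 7th: Bb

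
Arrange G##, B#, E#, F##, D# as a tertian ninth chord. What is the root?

Arranged so that each adjacent pair is a third by letter name: E# – G## – B# – D# – F##.
The bottom of that stack, E#, is the root (this is E# dominant ninth).

E#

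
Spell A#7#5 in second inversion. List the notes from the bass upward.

E## – G# – A# – C##

A#7#5 = A#–C##–E##–G#; second inversion → fifth (E##) lowest.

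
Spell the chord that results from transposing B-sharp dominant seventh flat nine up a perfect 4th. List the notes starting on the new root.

A perfect 4th up from B-sharp is E-sharp, so the new chord is E-sharp dominant seventh flat nine.
Root: E-sharp
Major 3rd (3rd): G-double-sharp
Perfect 5th (5th): B-sharp
Minor 7th (7th): D-sharp
Minor 9th (9th): F-sharp

E-sharp  G-double-sharp  B-sharp  D-sharp  F-sharp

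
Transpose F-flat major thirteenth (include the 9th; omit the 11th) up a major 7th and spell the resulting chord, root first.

E-flat, G, B-flat, D, F, C

Transposed root: F-flat → E-flat (major 7th up). So we spell E-flat major thirteenth:
- root: E-flat
- major 3rd: G
- perfect 5th: B-flat
- major 7th: D
- major 9th: F
- major 13th: C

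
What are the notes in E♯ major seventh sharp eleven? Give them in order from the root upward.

Root E#, quality major seventh sharp eleven:
E# — root
G## — major 3rd
B# — perfect 5th
D## — major 7th
A## — augmented 11th

E#, G##, B#, D##, A##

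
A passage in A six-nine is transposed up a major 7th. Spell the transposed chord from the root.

G-sharp  B-sharp  D-sharp  E-sharp  A-sharp

Transposed root: A → G-sharp (major 7th up). So we spell G-sharp six-nine:
root → G-sharp
3rd (major 3rd) → B-sharp
5th (perfect 5th) → D-sharp
6th (major 6th) → E-sharp
9th (major 9th) → A-sharp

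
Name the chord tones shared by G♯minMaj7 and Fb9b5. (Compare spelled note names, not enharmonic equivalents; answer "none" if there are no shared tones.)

G♯minMaj7: G# B D# F##
Fb9b5: Fb Ab Cbb Ebb Gb
Common to both → none.

none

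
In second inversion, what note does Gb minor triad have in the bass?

Gb minor triad in root position is Gb–Bbb–Db.
Second inversion places the fifth in the bass, which is Db.

Db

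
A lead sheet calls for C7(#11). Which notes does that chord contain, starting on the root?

C, E, G, Bb, F#

Root C, quality dominant seventh sharp eleven:
root → C
3rd (major 3rd) → E
5th (perfect 5th) → G
7th (minor 7th) → Bb
11th (augmented 11th) → F#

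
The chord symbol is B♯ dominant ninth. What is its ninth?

C-double-sharp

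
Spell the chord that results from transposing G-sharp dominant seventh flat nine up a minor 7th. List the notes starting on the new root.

F# – A# – C# – E – G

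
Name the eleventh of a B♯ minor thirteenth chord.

E-sharp

Root of B♯ minor thirteenth = B-sharp. The 11th is a perfect 11th: B-sharp up a perfect 11th → E-sharp.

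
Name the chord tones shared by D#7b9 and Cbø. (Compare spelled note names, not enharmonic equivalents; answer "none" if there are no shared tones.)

D#7b9: D# F## A# C# E
Cbø: Cb Ebb Gbb Bbb
Common to both → none.

none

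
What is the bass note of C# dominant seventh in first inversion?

E#

C# dominant seventh = C#–E#–G#–B. First inversion → third in the bass = E#.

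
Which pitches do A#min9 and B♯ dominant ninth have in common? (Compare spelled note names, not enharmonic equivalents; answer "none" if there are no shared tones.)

A#, B#

A#min9: A# C# E# G# B#
B♯ dominant ninth: B# D## F## A# C##
Common to both → A#, B#.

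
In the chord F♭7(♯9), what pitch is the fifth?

Cb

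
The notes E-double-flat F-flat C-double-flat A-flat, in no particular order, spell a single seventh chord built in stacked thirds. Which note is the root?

Stacking in thirds gives F-flat – A-flat – C-double-flat – E-double-flat, so F-flat is the root — F-flat dominant seventh flat five.

F-flat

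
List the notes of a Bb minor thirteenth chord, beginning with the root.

B-flat, D-flat, F, A-flat, C, E-flat, G

Bb minor thirteenth: minor thirteenth on B-flat.
- root: B-flat
- minor 3rd: D-flat
- perfect 5th: F
- minor 7th: A-flat
- major 9th: C
- perfect 11th: E-flat
- major 13th: G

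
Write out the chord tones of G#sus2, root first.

G#, A#, D#

Root G#, quality suspended second:
G# — root
A# — major 2nd
D# — perfect 5th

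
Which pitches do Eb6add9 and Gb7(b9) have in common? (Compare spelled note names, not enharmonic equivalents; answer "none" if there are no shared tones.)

Eb6add9 = Eb, G, Bb, C, F.
Gb7(b9) = Gb, Bb, Db, Fb, Abb.
Shared: Bb.

Bb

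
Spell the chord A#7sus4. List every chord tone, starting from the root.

A#7sus4: dominant seventh suspended fourth on A#.
root → A#
4th (perfect 4th) → D#
5th (perfect 5th) → E#
7th (minor 7th) → G#

A#, D#, E#, G#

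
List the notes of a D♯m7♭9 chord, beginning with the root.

D♯, F♯, A♯, C♯, E

Root D♯, quality minor seventh flat nine:
root → D♯
3rd (minor 3rd) → F♯
5th (perfect 5th) → A♯
7th (minor 7th) → C♯
9th (minor 9th) → E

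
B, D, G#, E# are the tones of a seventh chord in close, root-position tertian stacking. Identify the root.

E#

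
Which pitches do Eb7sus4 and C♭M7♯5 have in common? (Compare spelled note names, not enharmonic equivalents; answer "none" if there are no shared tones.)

Eb, Bb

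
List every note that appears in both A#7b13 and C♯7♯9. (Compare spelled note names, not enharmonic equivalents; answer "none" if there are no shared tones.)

E# – G#

A#7b13 = A#, C##, E#, G#, F#.
C♯7♯9 = C#, E#, G#, B, D##.
Shared: E#, G#.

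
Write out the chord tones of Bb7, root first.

Root Bb, quality dominant seventh:
Root: Bb
Major 3rd (3rd): D
Perfect 5th (5th): F
Minor 7th (7th): Ab

Bb  D  F  Ab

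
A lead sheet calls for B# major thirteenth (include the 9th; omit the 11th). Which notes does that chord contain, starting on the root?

B-sharp, D-double-sharp, F-double-sharp, A-double-sharp, C-double-sharp, G-double-sharp

Root B-sharp, quality major thirteenth:
root → B-sharp
3rd (major 3rd) → D-double-sharp
5th (perfect 5th) → F-double-sharp
7th (major 7th) → A-double-sharp
9th (major 9th) → C-double-sharp
13th (major 13th) → G-double-sharp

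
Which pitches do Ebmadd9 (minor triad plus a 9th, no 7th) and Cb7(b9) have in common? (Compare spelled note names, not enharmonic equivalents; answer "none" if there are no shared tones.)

Ebmadd9 = Eb, Gb, Bb, F.
Cb7(b9) = Cb, Eb, Gb, Bbb, Dbb.
Shared: Eb, Gb.

Eb Gb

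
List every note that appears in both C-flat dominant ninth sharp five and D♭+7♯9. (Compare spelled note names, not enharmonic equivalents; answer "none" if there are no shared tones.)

C-flat dominant ninth sharp five: Cb Eb G Bbb Db
D♭+7♯9: Db F A Cb E
Common to both → Cb, Db.

Cb Db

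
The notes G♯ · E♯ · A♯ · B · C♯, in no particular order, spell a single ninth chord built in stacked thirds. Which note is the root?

A♯

Stacking in thirds gives A♯ – C♯ – E♯ – G♯ – B, so A♯ is the root — A♯ minor seventh flat nine.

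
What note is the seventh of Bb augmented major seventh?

Bb augmented major seventh is built on B♭; its 7th is a major 7th above the root.
A seventh above B uses the letter A, and the major 7th above B♭ is A.

A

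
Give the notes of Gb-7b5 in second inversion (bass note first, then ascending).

In root position, Gb-7b5 is Gb–Bbb–Dbb–Fb.
Second inversion puts the fifth (Dbb) in the bass.

Dbb, Fb, Gb, Bbb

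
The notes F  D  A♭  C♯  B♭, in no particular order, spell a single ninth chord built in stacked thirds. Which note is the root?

Arranged so that each adjacent pair is a third by letter name: B♭ – D – F – A♭ – C♯.
The bottom of that stack, B♭, is the root (this is B♭ dominant seventh sharp nine).

B♭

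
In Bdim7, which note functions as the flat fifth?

F

Root of Bdim7 = B. The 5th is a diminished 5th: B up a diminished 5th → F.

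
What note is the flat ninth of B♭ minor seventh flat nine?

B♭ minor seventh flat nine is built on Bb; its 9th is a minor 9th above the root.
A second above B uses the letter C, and the minor 9th above Bb is Cb.

Cb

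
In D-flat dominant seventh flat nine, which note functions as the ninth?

Ebb

Root of D-flat dominant seventh flat nine = Db. The 9th is a minor 9th: Db up a minor 9th → Ebb.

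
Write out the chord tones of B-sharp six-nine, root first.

Root B♯, quality six-nine:
- root: B♯
- major 3rd: D𝄪
- perfect 5th: F𝄪
- major 6th: G𝄪
- major 9th: C𝄪

B♯  D𝄪  F𝄪  G𝄪  C𝄪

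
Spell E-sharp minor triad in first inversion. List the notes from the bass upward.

G-sharp, B-sharp, E-sharp

E-sharp minor triad = E-sharp–G-sharp–B-sharp; first inversion → third (G-sharp) lowest.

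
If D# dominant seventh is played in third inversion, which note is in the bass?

D# dominant seventh in root position is D#–F##–A#–C#.
Third inversion places the seventh in the bass, which is C#.

C#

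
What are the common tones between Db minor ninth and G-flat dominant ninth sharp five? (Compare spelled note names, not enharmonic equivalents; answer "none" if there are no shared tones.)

Db minor ninth: Db Fb Ab Cb Eb
G-flat dominant ninth sharp five: Gb Bb D Fb Ab
Common to both → Fb, Ab.

Fb  Ab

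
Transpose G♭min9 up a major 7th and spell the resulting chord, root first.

F  Ab  C  Eb  G

Gb up a major 7th → F. New chord: F minor ninth.
Root: F
Minor 3rd (3rd): Ab
Perfect 5th (5th): C
Minor 7th (7th): Eb
Major 9th (9th): G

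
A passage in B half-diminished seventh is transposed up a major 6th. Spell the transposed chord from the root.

A major 6th up from B is G-sharp, so the new chord is G-sharp half-diminished seventh.
G-sharp — root
B — minor 3rd
D — diminished 5th
F-sharp — minor 7th

G-sharp – B – D – F-sharp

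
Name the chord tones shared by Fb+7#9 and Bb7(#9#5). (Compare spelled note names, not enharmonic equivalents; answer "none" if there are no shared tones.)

Ab

Fb+7#9 = Fb, Ab, C, Ebb, G.
Bb7(#9#5) = Bb, D, F#, Ab, C#.
Shared: Ab.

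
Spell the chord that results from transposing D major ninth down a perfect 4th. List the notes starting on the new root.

A, C#, E, G#, B

A perfect 4th down from D is A, so the new chord is A major ninth.
root → A
3rd (major 3rd) → C#
5th (perfect 5th) → E
7th (major 7th) → G#
9th (major 9th) → B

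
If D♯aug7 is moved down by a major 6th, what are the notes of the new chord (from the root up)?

F#  A#  C##  E

Transposed root: D# → F# (major 6th down). So we spell F# augmented seventh:
- root: F#
- major 3rd: A#
- augmented 5th: C##
- minor 7th: E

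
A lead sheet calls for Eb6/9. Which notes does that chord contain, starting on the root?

Root E♭, quality six-nine:
E♭ — root
G — major 3rd
B♭ — perfect 5th
C — major 6th
F — major 9th

E♭ G B♭ C F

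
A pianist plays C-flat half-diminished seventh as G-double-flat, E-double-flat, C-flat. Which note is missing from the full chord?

B-double-flat

The full C-flat half-diminished seventh chord is C-flat, E-double-flat, G-double-flat, B-double-flat.
Comparing with the voicing, the minor 7th (7th) — B-double-flat — is absent.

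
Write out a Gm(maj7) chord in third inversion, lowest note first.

Gm(maj7) = G–Bb–D–F#; third inversion → seventh (F#) lowest.

F# G Bb D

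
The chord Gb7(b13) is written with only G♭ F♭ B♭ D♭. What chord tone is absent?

Gb7(b13) = G♭, B♭, D♭, F♭, E𝄫. The voicing lacks the 13th (minor 13th), E𝄫.

E𝄫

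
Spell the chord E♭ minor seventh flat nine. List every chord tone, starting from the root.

Root E-flat, quality minor seventh flat nine:
Root: E-flat
Minor 3rd (3rd): G-flat
Perfect 5th (5th): B-flat
Minor 7th (7th): D-flat
Minor 9th (9th): F-flat

E-flat, G-flat, B-flat, D-flat, F-flat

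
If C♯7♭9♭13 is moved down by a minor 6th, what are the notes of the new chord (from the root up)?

E♯ G𝄪 B♯ D♯ F♯ C♯

C♯ down a minor 6th → E♯. New chord: E♯ dominant seventh flat nine flat thirteen.
Root: E♯
Major 3rd (3rd): G𝄪
Perfect 5th (5th): B♯
Minor 7th (7th): D♯
Minor 9th (9th): F♯
Minor 13th (13th): C♯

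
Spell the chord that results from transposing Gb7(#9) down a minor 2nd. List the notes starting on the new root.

Gb down a minor 2nd → F. New chord: F dominant seventh sharp nine.
Root: F
Major 3rd (3rd): A
Perfect 5th (5th): C
Minor 7th (7th): Eb
Augmented 9th (9th): G#

F – A – C – Eb – G#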